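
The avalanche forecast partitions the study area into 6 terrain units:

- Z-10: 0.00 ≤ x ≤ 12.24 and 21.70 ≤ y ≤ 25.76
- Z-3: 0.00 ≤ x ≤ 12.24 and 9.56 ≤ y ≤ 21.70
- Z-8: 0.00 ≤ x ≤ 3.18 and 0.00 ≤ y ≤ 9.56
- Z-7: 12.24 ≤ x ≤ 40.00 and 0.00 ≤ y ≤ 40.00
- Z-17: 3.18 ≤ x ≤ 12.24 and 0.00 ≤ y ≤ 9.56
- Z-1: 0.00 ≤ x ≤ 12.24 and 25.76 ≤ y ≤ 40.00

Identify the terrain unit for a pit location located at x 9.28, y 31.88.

The point has x = 9.28 and y = 31.88.
Only Z-1 satisfies 0.00 ≤ x ≤ 12.24 and 25.76 ≤ y ≤ 40.00.

Z-1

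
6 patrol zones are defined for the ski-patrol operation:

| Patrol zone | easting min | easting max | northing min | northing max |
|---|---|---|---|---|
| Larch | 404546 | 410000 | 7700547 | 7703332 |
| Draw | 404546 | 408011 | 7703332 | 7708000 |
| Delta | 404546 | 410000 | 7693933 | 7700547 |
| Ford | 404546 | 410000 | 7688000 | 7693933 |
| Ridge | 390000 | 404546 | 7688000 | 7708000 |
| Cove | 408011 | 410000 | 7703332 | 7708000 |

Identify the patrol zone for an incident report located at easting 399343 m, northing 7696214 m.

The point has easting = 399343 and northing = 7696214.
Only Ridge satisfies 390000 ≤ easting ≤ 404546 and 7688000 ≤ northing ≤ 7708000.

Ridge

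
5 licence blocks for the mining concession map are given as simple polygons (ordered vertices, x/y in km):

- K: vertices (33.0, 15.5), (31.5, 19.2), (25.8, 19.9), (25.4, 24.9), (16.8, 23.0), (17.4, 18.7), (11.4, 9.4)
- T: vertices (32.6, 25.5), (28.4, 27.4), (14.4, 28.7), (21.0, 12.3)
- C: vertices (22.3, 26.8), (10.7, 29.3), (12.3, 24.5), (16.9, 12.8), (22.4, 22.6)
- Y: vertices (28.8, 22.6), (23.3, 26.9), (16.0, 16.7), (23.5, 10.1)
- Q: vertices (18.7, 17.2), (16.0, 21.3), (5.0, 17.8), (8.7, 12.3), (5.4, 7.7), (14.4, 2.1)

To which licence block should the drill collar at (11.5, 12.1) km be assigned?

Q

Cast a ray rightward from (11.5, 12.1). For each polygon, the edges (by vertex number in listed order) whose endpoints lie on opposite sides of y = 12.1, where each meets that height, and whether that is right or left of the point:
K: 6–7 at x≈13.14 (right), 7–1 at x≈20.96 (right) → 2 crossings.
T: no edge straddles that height → 0 crossings.
C: no edge straddles that height → 0 crossings.
Y: 3–4 at x≈21.23 (right), 4–1 at x≈24.35 (right) → 2 crossings.
Q: 4–5 at x≈8.56 (left), 6–1 at x≈17.25 (right) → 1 crossing.
Only Q has an odd count, so the point is inside Q.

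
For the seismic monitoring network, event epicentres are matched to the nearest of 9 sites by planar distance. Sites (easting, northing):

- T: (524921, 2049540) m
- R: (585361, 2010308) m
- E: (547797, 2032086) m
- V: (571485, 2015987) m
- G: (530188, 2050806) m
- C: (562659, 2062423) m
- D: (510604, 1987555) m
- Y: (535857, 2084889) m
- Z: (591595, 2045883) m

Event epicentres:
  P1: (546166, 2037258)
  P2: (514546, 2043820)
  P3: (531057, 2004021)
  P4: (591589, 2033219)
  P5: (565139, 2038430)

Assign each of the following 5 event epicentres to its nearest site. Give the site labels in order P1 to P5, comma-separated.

P1 → E (d²=29409745.00)
P2 → T (d²=140359025.00)
P3 → D (d²=689454365.00)
P4 → Z (d²=160376932.00)
P5 → E (d²=340991300.00)

E, T, D, Z, E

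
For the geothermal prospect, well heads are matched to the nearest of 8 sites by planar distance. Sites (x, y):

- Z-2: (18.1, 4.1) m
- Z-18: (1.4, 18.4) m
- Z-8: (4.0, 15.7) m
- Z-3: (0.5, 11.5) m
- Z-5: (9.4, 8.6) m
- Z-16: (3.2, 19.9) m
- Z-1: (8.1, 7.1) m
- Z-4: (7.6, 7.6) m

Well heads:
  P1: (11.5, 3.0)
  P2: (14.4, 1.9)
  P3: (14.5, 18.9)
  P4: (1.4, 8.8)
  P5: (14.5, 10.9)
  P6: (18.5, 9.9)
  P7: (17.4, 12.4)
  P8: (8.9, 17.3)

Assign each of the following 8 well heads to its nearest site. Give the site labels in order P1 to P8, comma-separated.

P1 → Z-1 (d²=28.37)
P2 → Z-2 (d²=18.53)
P3 → Z-8 (d²=120.49)
P4 → Z-3 (d²=8.10)
P5 → Z-5 (d²=31.30)
P6 → Z-2 (d²=33.80)
P7 → Z-2 (d²=69.38)
P8 → Z-8 (d²=26.57)

Z-1, Z-2, Z-8, Z-3, Z-5, Z-2, Z-2, Z-8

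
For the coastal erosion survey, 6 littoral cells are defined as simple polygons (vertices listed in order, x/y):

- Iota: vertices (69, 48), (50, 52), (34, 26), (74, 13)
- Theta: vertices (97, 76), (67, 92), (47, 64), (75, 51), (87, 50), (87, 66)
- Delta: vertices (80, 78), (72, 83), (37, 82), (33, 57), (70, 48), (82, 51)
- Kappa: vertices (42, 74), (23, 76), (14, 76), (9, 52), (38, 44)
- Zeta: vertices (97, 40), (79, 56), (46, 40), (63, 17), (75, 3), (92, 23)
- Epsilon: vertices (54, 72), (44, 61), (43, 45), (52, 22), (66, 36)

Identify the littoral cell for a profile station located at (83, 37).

Zeta

Cast a ray rightward from (83, 37). For each polygon, the edges (by vertex number in listed order) whose endpoints lie on opposite sides of y = 37, where each meets that height, and whether that is right or left of the point:
Iota: 2–3 at x≈40.8 (left), 4–1 at x≈70.6 (left) → 0 crossings.
Theta: no edge straddles that height → 0 crossings.
Delta: no edge straddles that height → 0 crossings.
Kappa: no edge straddles that height → 0 crossings.
Zeta: 3–4 at x≈48.2 (left), 6–1 at x≈96.1 (right) → 1 crossing.
Epsilon: 3–4 at x≈46.1 (left), 5–1 at x≈65.7 (left) → 0 crossings.
Only Zeta has an odd count, so the point is inside Zeta.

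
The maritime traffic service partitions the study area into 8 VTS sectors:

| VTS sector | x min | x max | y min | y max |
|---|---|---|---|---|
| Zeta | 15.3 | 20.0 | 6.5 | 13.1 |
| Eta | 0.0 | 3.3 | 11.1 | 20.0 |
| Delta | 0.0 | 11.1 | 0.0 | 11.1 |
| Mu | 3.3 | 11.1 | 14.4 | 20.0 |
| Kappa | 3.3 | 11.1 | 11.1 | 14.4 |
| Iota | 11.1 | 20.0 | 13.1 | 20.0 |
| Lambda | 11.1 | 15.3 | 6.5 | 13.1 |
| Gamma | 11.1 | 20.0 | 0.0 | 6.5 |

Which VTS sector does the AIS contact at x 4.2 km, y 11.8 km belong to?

Kappa

The point has x = 4.2 and y = 11.8.
Only Kappa satisfies 3.3 ≤ x ≤ 11.1 and 11.1 ≤ y ≤ 14.4.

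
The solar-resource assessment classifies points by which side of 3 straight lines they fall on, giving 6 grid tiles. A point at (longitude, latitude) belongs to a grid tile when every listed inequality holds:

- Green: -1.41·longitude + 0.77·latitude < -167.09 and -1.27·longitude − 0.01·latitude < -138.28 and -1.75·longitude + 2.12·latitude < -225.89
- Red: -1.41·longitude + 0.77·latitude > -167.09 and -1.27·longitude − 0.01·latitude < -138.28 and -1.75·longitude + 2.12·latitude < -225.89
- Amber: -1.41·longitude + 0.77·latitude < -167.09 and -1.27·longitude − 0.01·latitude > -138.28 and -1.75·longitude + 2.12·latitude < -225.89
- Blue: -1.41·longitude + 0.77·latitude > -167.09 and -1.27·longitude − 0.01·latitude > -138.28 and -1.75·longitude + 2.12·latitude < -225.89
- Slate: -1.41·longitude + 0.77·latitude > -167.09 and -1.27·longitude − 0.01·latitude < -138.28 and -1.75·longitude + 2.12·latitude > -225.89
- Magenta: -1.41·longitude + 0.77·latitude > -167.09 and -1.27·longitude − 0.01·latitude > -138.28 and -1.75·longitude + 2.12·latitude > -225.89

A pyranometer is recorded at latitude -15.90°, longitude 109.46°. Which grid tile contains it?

Slate

-1.41·109.46 + 0.77·-15.90 = -166.582, which is > -167.09
-1.27·109.46 − 0.01·-15.90 = -138.855, which is < -138.28
-1.75·109.46 + 2.12·-15.90 = -225.263, which is > -225.89
This sign pattern matches Slate.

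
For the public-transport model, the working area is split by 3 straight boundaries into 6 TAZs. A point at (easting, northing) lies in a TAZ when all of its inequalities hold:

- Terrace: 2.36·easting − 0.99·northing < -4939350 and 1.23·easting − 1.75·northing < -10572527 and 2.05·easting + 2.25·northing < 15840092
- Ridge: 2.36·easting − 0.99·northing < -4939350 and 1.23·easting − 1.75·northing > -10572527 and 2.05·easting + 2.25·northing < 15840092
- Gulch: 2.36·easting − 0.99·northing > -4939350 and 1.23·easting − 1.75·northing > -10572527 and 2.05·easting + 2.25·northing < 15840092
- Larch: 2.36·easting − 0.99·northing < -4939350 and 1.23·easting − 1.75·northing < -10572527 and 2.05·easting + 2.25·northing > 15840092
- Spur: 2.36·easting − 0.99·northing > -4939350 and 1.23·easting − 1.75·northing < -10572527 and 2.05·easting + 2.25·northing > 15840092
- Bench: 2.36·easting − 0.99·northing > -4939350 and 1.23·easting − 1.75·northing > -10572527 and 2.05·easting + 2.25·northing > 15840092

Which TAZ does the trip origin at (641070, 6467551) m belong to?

Bench

2.36·641070 − 0.99·6467551 = -4889950.290, which is > -4939350
1.23·641070 − 1.75·6467551 = -10529698.150, which is > -10572527
2.05·641070 + 2.25·6467551 = 15866183.250, which is > 15840092
This sign pattern matches Bench.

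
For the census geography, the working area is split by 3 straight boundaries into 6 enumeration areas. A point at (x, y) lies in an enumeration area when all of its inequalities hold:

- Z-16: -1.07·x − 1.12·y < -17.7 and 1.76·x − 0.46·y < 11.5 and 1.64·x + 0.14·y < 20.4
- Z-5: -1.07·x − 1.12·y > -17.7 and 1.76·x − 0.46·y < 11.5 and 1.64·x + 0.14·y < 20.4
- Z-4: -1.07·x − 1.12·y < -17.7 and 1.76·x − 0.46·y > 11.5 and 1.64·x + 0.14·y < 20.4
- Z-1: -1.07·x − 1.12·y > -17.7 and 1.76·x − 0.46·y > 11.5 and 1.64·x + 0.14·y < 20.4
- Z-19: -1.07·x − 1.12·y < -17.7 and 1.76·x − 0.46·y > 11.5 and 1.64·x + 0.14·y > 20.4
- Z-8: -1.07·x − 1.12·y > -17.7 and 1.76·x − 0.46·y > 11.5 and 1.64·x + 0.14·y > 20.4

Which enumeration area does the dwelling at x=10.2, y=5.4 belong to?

Z-1

-1.07·10.2 − 1.12·5.4 = -16.962, which is > -17.7
1.76·10.2 − 0.46·5.4 = 15.468, which is > 11.5
1.64·10.2 + 0.14·5.4 = 17.484, which is < 20.4
This sign pattern matches Z-1.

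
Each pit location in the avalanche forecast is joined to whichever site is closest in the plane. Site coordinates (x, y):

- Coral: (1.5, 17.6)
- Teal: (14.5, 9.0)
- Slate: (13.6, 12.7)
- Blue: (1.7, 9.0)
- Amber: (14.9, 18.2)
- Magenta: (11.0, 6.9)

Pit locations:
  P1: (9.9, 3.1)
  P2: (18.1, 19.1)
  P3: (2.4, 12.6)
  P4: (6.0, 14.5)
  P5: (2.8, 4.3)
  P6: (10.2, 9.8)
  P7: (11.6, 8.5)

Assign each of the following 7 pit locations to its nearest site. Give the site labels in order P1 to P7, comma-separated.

Magenta, Amber, Blue, Coral, Blue, Magenta, Magenta

P1 → Magenta (d²=15.65)
P2 → Amber (d²=11.05)
P3 → Blue (d²=13.45)
P4 → Coral (d²=29.86)
P5 → Blue (d²=23.30)
P6 → Magenta (d²=9.05)
P7 → Magenta (d²=2.92)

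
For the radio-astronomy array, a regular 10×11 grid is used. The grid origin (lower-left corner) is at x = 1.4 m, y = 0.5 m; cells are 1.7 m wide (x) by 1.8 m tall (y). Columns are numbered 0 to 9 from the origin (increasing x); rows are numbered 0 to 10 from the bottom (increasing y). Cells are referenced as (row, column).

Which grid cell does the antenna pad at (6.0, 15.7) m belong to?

(8, 2)

Column index: ⌊(6.0 − 1.4) / 1.7⌋ = ⌊2.706⌋ = 2
Row offset from origin: ⌊(15.7 − 0.5) / 1.8⌋ = ⌊8.444⌋ = 8 → row 8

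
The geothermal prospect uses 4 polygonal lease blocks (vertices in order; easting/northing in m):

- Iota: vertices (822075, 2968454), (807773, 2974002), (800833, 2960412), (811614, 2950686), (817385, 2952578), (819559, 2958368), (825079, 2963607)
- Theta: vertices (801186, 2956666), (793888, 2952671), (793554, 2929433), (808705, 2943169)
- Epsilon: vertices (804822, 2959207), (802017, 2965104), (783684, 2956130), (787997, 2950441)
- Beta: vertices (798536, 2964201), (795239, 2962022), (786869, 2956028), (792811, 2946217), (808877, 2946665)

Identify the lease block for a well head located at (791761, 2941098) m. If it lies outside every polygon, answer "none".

Cast a ray rightward from (791761, 2941098). For each polygon, the edges (by vertex number in listed order) whose endpoints lie on opposite sides of northing = 2941098, where each meets that height, and whether that is right or left of the point:
Iota: no edge straddles that height → 0 crossings.
Theta: 2–3 at easting≈793721.7 (right), 3–4 at easting≈806420.7 (right) → 2 crossings.
Epsilon: no edge straddles that height → 0 crossings.
Beta: no edge straddles that height → 0 crossings.
All counts are even, so the point lies outside every listed polygon.

none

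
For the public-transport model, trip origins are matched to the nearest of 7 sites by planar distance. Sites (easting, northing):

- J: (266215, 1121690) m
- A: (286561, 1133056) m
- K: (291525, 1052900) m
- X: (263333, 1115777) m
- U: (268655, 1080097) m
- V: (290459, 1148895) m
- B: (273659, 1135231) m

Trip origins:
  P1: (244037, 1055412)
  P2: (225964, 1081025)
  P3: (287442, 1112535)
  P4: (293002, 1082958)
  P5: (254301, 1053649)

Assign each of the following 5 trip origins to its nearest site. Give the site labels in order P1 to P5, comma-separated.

U, U, A, U, U

P1 → U (d²=1215395149.00)
P2 → U (d²=1823382665.00)
P3 → A (d²=421887602.00)
P4 → U (d²=600961730.00)
P5 → U (d²=905534020.00)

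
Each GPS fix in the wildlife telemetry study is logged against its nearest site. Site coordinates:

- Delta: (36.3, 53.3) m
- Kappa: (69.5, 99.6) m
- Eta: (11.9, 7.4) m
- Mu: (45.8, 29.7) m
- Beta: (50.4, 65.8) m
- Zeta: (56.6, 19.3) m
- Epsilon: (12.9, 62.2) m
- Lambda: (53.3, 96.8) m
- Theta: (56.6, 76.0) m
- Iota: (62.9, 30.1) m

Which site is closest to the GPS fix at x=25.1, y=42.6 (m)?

Delta

Squared distances to each site:
Delta: 239.930; Kappa: 5220.360; Eta: 1413.280; Mu: 594.900; Beta: 1178.330; Zeta: 1535.140; Epsilon: 533.000; Lambda: 3732.880; Theta: 2107.810; Iota: 1585.090.
Minimum at Delta.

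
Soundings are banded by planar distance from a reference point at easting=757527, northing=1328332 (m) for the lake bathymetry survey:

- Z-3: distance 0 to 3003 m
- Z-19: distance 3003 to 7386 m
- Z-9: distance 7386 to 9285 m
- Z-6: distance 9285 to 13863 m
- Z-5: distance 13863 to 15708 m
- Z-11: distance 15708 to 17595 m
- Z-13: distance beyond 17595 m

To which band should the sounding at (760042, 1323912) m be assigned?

Distance = √((760042−757527)² + (1323912−1328332)²) = √(6325225.000 + 19536400.000) = 5085.433 m.
3003 ≤ 5085.433 < 7386 → Z-19.

Z-19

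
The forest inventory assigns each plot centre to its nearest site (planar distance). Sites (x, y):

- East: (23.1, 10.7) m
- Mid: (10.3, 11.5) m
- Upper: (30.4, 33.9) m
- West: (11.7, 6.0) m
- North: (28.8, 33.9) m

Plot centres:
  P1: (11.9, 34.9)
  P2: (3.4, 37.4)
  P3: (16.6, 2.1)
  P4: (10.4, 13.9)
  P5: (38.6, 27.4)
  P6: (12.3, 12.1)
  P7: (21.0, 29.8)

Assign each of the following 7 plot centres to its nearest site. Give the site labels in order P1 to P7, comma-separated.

P1 → North (d²=286.61)
P2 → North (d²=657.41)
P3 → West (d²=39.22)
P4 → Mid (d²=5.77)
P5 → Upper (d²=109.49)
P6 → Mid (d²=4.36)
P7 → North (d²=77.65)

North, North, West, Mid, Upper, Mid, North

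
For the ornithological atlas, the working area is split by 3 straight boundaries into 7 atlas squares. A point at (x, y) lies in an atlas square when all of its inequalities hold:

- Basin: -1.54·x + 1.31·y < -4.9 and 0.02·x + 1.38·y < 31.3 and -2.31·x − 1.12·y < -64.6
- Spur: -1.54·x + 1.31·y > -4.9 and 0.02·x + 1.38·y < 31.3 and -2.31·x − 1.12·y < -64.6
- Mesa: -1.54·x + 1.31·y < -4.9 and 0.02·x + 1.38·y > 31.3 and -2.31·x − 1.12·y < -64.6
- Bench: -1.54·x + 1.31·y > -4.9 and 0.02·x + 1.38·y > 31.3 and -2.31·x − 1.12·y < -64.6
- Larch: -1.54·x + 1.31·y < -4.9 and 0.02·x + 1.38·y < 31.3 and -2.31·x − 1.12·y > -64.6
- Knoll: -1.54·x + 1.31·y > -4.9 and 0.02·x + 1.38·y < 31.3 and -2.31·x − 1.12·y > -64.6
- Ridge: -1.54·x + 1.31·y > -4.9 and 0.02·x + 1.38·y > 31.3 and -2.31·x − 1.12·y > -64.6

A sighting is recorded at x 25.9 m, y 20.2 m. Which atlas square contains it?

-1.54·25.9 + 1.31·20.2 = -13.424, which is < -4.9
0.02·25.9 + 1.38·20.2 = 28.394, which is < 31.3
-2.31·25.9 − 1.12·20.2 = -82.453, which is < -64.6
This sign pattern matches Basin.

Basin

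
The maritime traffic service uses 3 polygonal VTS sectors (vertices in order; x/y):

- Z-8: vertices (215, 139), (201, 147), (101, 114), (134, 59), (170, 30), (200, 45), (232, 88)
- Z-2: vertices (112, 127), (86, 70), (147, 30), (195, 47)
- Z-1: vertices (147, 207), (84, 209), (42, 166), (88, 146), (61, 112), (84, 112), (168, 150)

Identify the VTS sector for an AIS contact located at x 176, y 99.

Cast a ray rightward from (176, 99). For each polygon, the edges (by vertex number in listed order) whose endpoints lie on opposite sides of y = 99, where each meets that height, and whether that is right or left of the point:
Z-8: 3–4 at x≈110.0 (left), 7–1 at x≈228.3 (right) → 1 crossing.
Z-2: 1–2 at x≈99.2 (left), 4–1 at x≈141.1 (left) → 0 crossings.
Z-1: no edge straddles that height → 0 crossings.
Only Z-8 has an odd count, so the point is inside Z-8.

Z-8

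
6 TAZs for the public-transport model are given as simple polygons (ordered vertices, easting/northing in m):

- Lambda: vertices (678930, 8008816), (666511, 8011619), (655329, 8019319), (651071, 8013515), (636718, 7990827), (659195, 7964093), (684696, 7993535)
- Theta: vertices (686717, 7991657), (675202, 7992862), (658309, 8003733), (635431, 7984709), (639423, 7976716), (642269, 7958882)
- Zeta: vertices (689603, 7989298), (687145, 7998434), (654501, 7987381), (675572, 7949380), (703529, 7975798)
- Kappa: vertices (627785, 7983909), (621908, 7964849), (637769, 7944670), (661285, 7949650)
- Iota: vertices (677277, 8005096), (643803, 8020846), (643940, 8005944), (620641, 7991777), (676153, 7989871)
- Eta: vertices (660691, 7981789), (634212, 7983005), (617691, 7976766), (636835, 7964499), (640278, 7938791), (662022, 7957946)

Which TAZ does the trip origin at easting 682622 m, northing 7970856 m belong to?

Zeta

Cast a ray rightward from (682622, 7970856). For each polygon, the edges (by vertex number in listed order) whose endpoints lie on opposite sides of northing = 7970856, where each meets that height, and whether that is right or left of the point:
Lambda: 5–6 at easting≈653508.9 (left), 6–7 at easting≈665052.7 (left) → 0 crossings.
Theta: 5–6 at easting≈640358.2 (left), 6–1 at easting≈658507.6 (left) → 0 crossings.
Zeta: 3–4 at easting≈663663.9 (left), 4–5 at easting≈698299.1 (right) → 1 crossing.
Kappa: 1–2 at easting≈623760.2 (left), 4–1 at easting≈640548.8 (left) → 0 crossings.
Iota: no edge straddles that height → 0 crossings.
Eta: 3–4 at easting≈626914.2 (left), 6–1 at easting≈661301.3 (left) → 0 crossings.
Only Zeta has an odd count, so the point is inside Zeta.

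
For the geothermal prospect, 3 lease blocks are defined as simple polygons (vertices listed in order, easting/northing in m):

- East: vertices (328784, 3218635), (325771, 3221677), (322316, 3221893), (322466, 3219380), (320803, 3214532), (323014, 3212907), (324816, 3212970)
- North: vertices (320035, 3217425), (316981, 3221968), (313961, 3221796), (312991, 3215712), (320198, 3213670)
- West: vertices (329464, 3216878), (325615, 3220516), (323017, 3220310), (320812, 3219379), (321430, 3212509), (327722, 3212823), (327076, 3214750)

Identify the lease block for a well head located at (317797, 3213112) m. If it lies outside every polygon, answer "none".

none

Cast a ray rightward from (317797, 3213112). For each polygon, the edges (by vertex number in listed order) whose endpoints lie on opposite sides of northing = 3213112, where each meets that height, and whether that is right or left of the point:
East: 5–6 at easting≈322735.1 (right), 7–1 at easting≈324915.5 (right) → 2 crossings.
North: no edge straddles that height → 0 crossings.
West: 4–5 at easting≈321375.8 (right), 6–7 at easting≈327625.1 (right) → 2 crossings.
All counts are even, so the point lies outside every listed polygon.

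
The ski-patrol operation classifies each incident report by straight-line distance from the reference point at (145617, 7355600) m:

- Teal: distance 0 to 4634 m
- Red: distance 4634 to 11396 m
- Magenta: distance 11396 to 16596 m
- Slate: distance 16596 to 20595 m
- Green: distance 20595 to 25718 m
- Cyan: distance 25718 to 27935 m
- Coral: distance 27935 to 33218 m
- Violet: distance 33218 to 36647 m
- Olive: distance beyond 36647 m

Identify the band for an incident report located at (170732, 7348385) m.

Cyan

Distance = √((170732−145617)² + (7348385−7355600)²) = √(630763225.000 + 52056225.000) = 26130.814 m.
25718 ≤ 26130.814 < 27935 → Cyan.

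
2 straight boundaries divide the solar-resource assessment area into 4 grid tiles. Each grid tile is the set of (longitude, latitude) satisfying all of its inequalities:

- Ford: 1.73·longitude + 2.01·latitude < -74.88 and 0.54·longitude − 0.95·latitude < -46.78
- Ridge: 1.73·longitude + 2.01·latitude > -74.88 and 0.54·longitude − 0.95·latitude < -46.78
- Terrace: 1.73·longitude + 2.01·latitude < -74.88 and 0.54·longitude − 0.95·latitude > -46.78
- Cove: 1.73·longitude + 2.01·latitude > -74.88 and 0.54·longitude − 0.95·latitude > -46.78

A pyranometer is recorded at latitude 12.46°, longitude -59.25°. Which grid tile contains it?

1.73·-59.25 + 2.01·12.46 = -77.458, which is < -74.88
0.54·-59.25 − 0.95·12.46 = -43.832, which is > -46.78
This sign pattern matches Terrace.

Terrace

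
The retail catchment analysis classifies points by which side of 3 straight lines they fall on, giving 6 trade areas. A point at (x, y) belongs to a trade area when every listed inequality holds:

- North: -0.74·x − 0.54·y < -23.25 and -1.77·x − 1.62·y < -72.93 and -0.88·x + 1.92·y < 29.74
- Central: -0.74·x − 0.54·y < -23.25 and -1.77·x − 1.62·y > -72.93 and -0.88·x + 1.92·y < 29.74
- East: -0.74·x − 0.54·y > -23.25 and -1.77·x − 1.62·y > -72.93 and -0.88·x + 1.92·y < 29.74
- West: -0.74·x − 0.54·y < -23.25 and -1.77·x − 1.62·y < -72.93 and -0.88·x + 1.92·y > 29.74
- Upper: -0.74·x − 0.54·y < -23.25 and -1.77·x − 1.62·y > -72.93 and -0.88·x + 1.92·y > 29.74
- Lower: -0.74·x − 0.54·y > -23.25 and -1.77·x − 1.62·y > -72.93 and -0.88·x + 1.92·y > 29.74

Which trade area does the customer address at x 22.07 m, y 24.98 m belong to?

North

-0.74·22.07 − 0.54·24.98 = -29.821, which is < -23.25
-1.77·22.07 − 1.62·24.98 = -79.532, which is < -72.93
-0.88·22.07 + 1.92·24.98 = 28.540, which is < 29.74
This sign pattern matches North.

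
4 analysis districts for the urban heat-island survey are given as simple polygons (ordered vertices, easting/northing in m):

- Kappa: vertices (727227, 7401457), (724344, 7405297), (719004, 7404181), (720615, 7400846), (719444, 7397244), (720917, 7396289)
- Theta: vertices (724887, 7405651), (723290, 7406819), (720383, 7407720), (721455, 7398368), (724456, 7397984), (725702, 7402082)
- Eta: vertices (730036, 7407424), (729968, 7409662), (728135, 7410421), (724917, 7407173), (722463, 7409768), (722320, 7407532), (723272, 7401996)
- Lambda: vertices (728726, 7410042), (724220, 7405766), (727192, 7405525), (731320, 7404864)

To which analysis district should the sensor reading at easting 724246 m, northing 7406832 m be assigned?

Eta

Cast a ray rightward from (724246, 7406832). For each polygon, the edges (by vertex number in listed order) whose endpoints lie on opposite sides of northing = 7406832, where each meets that height, and whether that is right or left of the point:
Kappa: no edge straddles that height → 0 crossings.
Theta: 2–3 at easting≈723248.1 (left), 3–4 at easting≈720484.8 (left) → 0 crossings.
Eta: 6–7 at easting≈722440.4 (left), 7–1 at easting≈729298.3 (right) → 1 crossing.
Lambda: 1–2 at easting≈725343.3 (right), 4–1 at easting≈730334.1 (right) → 2 crossings.
Only Eta has an odd count, so the point is inside Eta.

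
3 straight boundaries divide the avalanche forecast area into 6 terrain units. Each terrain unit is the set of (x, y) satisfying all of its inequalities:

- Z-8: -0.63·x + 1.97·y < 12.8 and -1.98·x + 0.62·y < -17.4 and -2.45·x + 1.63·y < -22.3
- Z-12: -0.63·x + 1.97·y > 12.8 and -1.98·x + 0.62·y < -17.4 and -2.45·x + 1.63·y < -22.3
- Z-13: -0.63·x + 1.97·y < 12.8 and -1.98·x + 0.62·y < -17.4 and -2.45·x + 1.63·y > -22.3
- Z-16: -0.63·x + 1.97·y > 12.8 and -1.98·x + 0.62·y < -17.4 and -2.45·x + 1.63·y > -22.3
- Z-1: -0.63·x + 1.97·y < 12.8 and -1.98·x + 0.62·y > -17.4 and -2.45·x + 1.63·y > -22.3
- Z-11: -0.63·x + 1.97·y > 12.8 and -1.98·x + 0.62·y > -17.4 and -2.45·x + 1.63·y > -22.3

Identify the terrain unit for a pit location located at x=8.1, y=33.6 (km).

Z-11

-0.63·8.1 + 1.97·33.6 = 61.089, which is > 12.8
-1.98·8.1 + 0.62·33.6 = 4.794, which is > -17.4
-2.45·8.1 + 1.63·33.6 = 34.923, which is > -22.3
This sign pattern matches Z-11.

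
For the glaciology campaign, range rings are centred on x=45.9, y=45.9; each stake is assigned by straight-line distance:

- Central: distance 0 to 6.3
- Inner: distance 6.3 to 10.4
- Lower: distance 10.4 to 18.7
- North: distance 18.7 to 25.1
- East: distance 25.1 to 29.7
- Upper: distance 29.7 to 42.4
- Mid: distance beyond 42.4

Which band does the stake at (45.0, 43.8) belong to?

Central

Distance = √((45.0−45.9)² + (43.8−45.9)²) = √(0.810 + 4.410) = 2.285.
0 ≤ 2.285 < 6.3 → Central.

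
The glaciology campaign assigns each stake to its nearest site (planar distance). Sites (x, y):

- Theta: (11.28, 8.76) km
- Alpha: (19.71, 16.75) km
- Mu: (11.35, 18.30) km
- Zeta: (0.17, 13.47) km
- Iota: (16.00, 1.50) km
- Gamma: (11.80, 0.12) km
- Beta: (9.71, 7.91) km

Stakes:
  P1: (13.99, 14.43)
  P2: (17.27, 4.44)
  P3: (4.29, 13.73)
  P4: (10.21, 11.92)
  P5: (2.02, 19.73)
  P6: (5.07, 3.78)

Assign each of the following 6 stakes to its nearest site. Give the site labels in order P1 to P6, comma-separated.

P1 → Mu (d²=21.95)
P2 → Iota (d²=10.26)
P3 → Zeta (d²=17.04)
P4 → Theta (d²=11.13)
P5 → Zeta (d²=42.61)
P6 → Beta (d²=38.59)

Mu, Iota, Zeta, Theta, Zeta, Beta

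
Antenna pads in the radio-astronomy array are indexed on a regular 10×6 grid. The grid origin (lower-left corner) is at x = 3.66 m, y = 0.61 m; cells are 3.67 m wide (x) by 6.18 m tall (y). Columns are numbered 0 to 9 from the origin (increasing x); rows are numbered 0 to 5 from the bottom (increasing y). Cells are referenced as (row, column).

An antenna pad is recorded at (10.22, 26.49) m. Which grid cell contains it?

Column index: ⌊(10.22 − 3.66) / 3.67⌋ = ⌊1.787⌋ = 1
Row offset from origin: ⌊(26.49 − 0.61) / 6.18⌋ = ⌊4.188⌋ = 4 → row 4

(4, 1)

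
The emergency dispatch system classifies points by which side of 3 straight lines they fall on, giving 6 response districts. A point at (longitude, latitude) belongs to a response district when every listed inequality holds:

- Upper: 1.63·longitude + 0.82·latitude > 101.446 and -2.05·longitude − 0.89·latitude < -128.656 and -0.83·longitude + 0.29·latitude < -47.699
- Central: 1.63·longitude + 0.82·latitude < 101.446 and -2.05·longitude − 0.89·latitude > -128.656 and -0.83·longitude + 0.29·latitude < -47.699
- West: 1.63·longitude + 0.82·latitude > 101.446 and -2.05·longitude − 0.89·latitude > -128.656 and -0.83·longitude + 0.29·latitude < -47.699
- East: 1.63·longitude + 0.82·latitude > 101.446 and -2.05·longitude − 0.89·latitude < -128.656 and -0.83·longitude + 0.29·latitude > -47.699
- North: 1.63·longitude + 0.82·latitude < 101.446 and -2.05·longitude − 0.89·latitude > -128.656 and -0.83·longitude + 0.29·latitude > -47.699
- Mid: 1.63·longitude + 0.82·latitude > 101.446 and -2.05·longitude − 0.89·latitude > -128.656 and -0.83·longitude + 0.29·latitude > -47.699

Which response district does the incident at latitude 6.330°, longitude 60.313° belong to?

1.63·60.313 + 0.82·6.330 = 103.501, which is > 101.446
-2.05·60.313 − 0.89·6.330 = -129.275, which is < -128.656
-0.83·60.313 + 0.29·6.330 = -48.224, which is < -47.699
This sign pattern matches Upper.

Upper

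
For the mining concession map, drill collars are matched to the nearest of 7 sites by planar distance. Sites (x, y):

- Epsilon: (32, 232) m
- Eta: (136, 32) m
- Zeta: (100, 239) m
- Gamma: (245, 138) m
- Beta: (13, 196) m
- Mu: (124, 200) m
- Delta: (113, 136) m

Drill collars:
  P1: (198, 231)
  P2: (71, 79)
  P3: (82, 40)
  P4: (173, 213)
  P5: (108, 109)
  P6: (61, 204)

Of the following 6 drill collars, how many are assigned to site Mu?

2

P1 → Mu
P2 → Delta
P3 → Eta
P4 → Mu
P5 → Delta
P6 → Epsilon
2 of the 6 go to Mu.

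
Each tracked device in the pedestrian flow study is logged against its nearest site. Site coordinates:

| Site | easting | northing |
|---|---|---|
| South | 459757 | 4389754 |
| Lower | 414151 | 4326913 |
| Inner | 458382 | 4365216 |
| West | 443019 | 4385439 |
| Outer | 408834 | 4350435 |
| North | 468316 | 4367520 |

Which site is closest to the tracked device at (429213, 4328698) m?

Lower

Squared distances to each site:
South: 4660771072.000; Lower: 230050069.000; Inner: 2184394885.000; West: 3410146717.000; Outer: 887800810.000; North: 3036192293.000.
Minimum at Lower.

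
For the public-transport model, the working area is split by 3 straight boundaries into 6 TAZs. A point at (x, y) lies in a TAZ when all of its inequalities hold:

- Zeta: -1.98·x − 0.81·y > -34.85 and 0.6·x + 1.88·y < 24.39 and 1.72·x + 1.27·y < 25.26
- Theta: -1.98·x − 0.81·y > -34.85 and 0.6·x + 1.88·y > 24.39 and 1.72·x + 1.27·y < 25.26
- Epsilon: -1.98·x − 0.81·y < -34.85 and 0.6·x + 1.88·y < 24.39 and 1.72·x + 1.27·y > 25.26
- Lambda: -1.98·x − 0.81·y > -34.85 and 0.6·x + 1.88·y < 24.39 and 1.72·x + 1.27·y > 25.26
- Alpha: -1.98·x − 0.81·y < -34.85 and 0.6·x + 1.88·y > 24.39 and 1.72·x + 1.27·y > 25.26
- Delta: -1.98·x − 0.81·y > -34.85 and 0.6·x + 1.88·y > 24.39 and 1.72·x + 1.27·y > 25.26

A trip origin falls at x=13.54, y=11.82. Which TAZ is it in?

-1.98·13.54 − 0.81·11.82 = -36.383, which is < -34.85
0.6·13.54 + 1.88·11.82 = 30.346, which is > 24.39
1.72·13.54 + 1.27·11.82 = 38.300, which is > 25.26
This sign pattern matches Alpha.

Alpha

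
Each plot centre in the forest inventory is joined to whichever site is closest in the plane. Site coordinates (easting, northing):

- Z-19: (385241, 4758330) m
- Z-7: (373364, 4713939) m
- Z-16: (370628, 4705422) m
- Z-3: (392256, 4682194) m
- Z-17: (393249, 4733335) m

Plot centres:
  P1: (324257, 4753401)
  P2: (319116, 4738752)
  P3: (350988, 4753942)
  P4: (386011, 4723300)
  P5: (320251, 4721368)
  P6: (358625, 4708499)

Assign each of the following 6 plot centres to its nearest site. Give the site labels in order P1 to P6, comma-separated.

P1 → Z-19 (d²=3743343297.00)
P2 → Z-7 (d²=3558530473.00)
P3 → Z-19 (d²=1192522553.00)
P4 → Z-17 (d²=153089869.00)
P5 → Z-16 (d²=2792117045.00)
P6 → Z-16 (d²=153539938.00)

Z-19, Z-7, Z-19, Z-17, Z-16, Z-16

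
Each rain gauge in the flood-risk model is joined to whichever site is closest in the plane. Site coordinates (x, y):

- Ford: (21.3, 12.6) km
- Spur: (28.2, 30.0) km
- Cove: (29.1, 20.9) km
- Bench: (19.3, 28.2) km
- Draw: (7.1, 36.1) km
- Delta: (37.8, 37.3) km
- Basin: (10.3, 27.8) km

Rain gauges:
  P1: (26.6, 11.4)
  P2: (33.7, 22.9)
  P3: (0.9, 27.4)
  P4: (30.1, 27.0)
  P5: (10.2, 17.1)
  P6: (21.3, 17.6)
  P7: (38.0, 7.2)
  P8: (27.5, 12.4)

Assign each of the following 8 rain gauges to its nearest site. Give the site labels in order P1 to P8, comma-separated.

P1 → Ford (d²=29.53)
P2 → Cove (d²=25.16)
P3 → Basin (d²=88.52)
P4 → Spur (d²=12.61)
P5 → Basin (d²=114.50)
P6 → Ford (d²=25.00)
P7 → Cove (d²=266.90)
P8 → Ford (d²=38.48)

Ford, Cove, Basin, Spur, Basin, Ford, Cove, Ford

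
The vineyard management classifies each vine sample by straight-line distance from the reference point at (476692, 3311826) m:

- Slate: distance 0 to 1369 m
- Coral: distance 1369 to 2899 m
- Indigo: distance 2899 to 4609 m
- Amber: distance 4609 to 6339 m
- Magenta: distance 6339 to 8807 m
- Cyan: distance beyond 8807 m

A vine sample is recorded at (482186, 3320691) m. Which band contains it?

Distance = √((482186−476692)² + (3320691−3311826)²) = √(30184036.000 + 78588225.000) = 10429.394 m.
8807 ≤ 10429.394 < ∞ → Cyan.

Cyan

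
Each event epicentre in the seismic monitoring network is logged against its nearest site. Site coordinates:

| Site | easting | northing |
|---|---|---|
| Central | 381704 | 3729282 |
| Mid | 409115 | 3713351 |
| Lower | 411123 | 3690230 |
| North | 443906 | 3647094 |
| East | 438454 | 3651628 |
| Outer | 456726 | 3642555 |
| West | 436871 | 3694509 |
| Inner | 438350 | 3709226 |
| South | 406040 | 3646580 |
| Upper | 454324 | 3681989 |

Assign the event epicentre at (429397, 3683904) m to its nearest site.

Squared distances to each site:
Central: 4333785133.000; Mid: 1278485333.000; Lower: 373957352.000; North: 1565487181.000; East: 1123769425.000; Outer: 2456614042.000; West: 168326701.000; Inner: 721359893.000; South: 1938630425.000; Upper: 625022554.000.
Minimum at West.

West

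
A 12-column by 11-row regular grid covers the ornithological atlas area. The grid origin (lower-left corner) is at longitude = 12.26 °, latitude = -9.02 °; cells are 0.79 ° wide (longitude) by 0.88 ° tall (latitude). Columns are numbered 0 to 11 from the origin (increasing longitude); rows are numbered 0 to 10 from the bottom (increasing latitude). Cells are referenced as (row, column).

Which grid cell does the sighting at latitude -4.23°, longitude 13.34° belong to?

Column index: ⌊(13.34 − 12.26) / 0.79⌋ = ⌊1.367⌋ = 1
Row offset from origin: ⌊(-4.23 − -9.02) / 0.88⌋ = ⌊5.443⌋ = 5 → row 5

(5, 1)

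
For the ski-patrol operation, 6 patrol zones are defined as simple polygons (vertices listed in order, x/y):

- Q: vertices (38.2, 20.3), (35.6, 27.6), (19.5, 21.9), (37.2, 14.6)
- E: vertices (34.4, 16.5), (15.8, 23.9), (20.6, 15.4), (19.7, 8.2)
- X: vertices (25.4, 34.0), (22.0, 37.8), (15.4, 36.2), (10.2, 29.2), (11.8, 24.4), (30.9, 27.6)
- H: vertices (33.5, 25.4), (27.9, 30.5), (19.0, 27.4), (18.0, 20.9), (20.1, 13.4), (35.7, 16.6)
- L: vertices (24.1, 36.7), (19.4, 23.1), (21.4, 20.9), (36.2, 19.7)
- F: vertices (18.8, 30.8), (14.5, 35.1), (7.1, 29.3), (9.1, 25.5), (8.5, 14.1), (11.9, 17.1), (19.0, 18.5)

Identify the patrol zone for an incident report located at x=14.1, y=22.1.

F

Cast a ray rightward from (14.1, 22.1). For each polygon, the edges (by vertex number in listed order) whose endpoints lie on opposite sides of y = 22.1, where each meets that height, and whether that is right or left of the point:
Q: 1–2 at x≈37.56 (right), 2–3 at x≈20.06 (right) → 2 crossings.
E: 1–2 at x≈20.32 (right), 2–3 at x≈16.82 (right) → 2 crossings.
X: no edge straddles that height → 0 crossings.
H: 3–4 at x≈18.18 (right), 6–1 at x≈34.33 (right) → 2 crossings.
L: 2–3 at x≈20.31 (right), 4–1 at x≈34.49 (right) → 2 crossings.
F: 4–5 at x≈8.92 (left), 7–1 at x≈18.94 (right) → 1 crossing.
Only F has an odd count, so the point is inside F.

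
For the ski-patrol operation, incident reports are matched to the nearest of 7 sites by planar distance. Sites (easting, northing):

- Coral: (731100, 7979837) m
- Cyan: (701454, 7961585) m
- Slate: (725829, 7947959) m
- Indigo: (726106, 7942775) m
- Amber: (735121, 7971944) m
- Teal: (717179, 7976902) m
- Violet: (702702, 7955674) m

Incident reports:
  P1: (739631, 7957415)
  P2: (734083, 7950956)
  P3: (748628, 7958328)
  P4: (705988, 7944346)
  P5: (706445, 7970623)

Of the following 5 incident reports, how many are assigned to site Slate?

P1 → Amber
P2 → Slate
P3 → Amber
P4 → Violet
P5 → Cyan
1 of the 5 goes to Slate.

1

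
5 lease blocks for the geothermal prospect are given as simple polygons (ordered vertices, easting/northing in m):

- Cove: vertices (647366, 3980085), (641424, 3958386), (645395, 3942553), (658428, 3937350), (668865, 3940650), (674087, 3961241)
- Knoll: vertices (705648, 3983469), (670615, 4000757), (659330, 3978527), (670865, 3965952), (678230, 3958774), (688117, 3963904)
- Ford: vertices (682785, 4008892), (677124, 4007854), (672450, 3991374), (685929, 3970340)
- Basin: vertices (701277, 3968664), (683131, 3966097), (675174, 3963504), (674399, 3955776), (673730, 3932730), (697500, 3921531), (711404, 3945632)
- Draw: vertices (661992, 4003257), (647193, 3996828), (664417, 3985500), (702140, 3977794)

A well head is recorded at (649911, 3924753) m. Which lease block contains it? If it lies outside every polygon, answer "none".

none

Cast a ray rightward from (649911, 3924753). For each polygon, the edges (by vertex number in listed order) whose endpoints lie on opposite sides of northing = 3924753, where each meets that height, and whether that is right or left of the point:
Cove: no edge straddles that height → 0 crossings.
Knoll: no edge straddles that height → 0 crossings.
Ford: no edge straddles that height → 0 crossings.
Basin: 5–6 at easting≈690661.3 (right), 6–7 at easting≈699358.8 (right) → 2 crossings.
Draw: no edge straddles that height → 0 crossings.
All counts are even, so the point lies outside every listed polygon.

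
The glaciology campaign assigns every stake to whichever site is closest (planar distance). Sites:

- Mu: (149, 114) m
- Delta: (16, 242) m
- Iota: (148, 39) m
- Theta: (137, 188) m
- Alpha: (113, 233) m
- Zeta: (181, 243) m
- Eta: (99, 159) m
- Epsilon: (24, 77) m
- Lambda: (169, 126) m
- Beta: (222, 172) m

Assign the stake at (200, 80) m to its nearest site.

Lambda

Squared distances to each site:
Mu: 3757.000; Delta: 60100.000; Iota: 4385.000; Theta: 15633.000; Alpha: 30978.000; Zeta: 26930.000; Eta: 16442.000; Epsilon: 30985.000; Lambda: 3077.000; Beta: 8948.000.
Minimum at Lambda.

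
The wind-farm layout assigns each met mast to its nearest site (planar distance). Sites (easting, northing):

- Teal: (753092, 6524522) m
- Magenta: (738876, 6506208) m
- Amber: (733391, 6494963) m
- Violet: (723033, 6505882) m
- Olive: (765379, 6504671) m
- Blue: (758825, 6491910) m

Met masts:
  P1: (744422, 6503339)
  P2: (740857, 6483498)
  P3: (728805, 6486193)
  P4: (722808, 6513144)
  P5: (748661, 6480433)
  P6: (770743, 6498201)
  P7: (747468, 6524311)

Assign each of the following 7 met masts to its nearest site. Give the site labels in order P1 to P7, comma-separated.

Magenta, Amber, Amber, Violet, Blue, Olive, Teal

P1 → Magenta (d²=38989277.00)
P2 → Amber (d²=187187381.00)
P3 → Amber (d²=97944296.00)
P4 → Violet (d²=52787269.00)
P5 → Blue (d²=235028425.00)
P6 → Olive (d²=70633396.00)
P7 → Teal (d²=31673897.00)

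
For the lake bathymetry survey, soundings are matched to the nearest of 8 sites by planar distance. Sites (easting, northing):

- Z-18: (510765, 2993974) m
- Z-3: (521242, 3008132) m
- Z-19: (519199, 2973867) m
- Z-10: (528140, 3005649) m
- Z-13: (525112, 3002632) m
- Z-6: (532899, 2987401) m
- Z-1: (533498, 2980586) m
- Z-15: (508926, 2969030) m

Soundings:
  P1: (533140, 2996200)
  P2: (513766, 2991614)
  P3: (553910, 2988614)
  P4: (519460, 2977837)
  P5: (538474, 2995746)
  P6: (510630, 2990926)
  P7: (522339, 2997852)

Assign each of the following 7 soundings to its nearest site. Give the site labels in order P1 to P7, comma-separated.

P1 → Z-6 (d²=77480482.00)
P2 → Z-18 (d²=14575601.00)
P3 → Z-6 (d²=442933490.00)
P4 → Z-19 (d²=15829021.00)
P5 → Z-6 (d²=100719650.00)
P6 → Z-18 (d²=9308529.00)
P7 → Z-13 (d²=30537929.00)

Z-6, Z-18, Z-6, Z-19, Z-6, Z-18, Z-13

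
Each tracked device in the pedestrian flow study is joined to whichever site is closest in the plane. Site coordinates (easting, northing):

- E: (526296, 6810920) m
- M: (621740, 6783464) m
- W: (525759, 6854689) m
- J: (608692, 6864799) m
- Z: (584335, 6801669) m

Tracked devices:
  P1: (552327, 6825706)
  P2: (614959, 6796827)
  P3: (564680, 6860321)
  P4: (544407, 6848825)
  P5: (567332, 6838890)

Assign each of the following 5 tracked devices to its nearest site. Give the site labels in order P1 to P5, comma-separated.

E, M, W, W, Z

P1 → E (d²=896238757.00)
P2 → M (d²=224551730.00)
P3 → W (d²=1546563665.00)
P4 → W (d²=382134400.00)
P5 → Z (d²=1674504850.00)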